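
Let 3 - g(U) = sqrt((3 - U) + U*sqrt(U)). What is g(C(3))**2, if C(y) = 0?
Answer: (3 - sqrt(3))**2 ≈ 1.6077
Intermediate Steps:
g(U) = 3 - sqrt(3 + U**(3/2) - U) (g(U) = 3 - sqrt((3 - U) + U*sqrt(U)) = 3 - sqrt((3 - U) + U**(3/2)) = 3 - sqrt(3 + U**(3/2) - U))
g(C(3))**2 = (3 - sqrt(3 + 0**(3/2) - 1*0))**2 = (3 - sqrt(3 + 0 + 0))**2 = (3 - sqrt(3))**2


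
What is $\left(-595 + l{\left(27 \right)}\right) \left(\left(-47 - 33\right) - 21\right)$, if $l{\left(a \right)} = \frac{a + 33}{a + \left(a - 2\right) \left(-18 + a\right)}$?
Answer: $\frac{1261490}{21} \approx 60071.0$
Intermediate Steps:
$l{\left(a \right)} = \frac{33 + a}{a + \left(-18 + a\right) \left(-2 + a\right)}$ ($l{\left(a \right)} = \frac{33 + a}{a + \left(-2 + a\right) \left(-18 + a\right)} = \frac{33 + a}{a + \left(-18 + a\right) \left(-2 + a\right)}$)
$\left(-595 + l{\left(27 \right)}\right) \left(\left(-47 - 33\right) - 21\right) = \left(-595 + \frac{33 + 27}{36 + 27^{2} - 513}\right) \left(\left(-47 - 33\right) - 21\right) = \left(-595 + \frac{1}{36 + 729 - 513} \cdot 60\right) \left(-80 - 21\right) = \left(-595 + \frac{1}{252} \cdot 60\right) \left(-101\right) = \left(-595 + \frac{5}{21}\right) \left(-101\right) = \left(- \frac{12490}{21}\right) \left(-101\right) = \frac{1261490}{21}$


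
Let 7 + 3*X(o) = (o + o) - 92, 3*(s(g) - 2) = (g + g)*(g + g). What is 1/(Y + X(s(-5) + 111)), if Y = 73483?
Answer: 9/661928 ≈ 1.3597e-5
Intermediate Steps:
s(g) = 2 + 4*g**2/3 (s(g) = 2 + ((g + g)*(g + g))/3 = 2 + ((2*g)*(2*g))/3 = 2 + (4*g**2)/3 = 2 + 4*g**2/3)
X(o) = -33 + 2*o/3 (X(o) = -7/3 + ((o + o) - 92)/3 = -7/3 + (2*o - 92)/3 = -7/3 + (-92 + 2*o)/3 = -7/3 + (-92/3 + 2*o/3) = -33 + 2*o/3)
1/(Y + X(s(-5) + 111)) = 1/(73483 + (-33 + 2*((2 + (4/3)*(-5)**2) + 111)/3)) = 1/(73483 + (-33 + 2*((2 + (4/3)*25) + 111)/3)) = 1/(73483 + (-33 + 2*((2 + 100/3) + 111)/3)) = 1/(73483 + (-33 + 2*(106/3 + 111)/3)) = 1/(73483 + (-33 + (2/3)*(439/3))) = 1/(73483 + (-33 + 878/9)) = 1/(73483 + 581/9) = 1/(661928/9) = 9/661928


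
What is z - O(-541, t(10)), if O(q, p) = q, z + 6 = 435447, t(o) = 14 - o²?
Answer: 435982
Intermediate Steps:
z = 435441 (z = -6 + 435447 = 435441)
z - O(-541, t(10)) = 435441 - 1*(-541) = 435441 + 541 = 435982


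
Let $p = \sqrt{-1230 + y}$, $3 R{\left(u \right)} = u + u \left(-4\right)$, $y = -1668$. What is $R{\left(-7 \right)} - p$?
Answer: $7 - 3 i \sqrt{322} \approx 7.0 - 53.833 i$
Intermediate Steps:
$R{\left(u \right)} = - u$ ($R{\left(u \right)} = \frac{u + u \left(-4\right)}{3} = \frac{u - 4 u}{3} = \frac{\left(-3\right) u}{3} = - u$)
$p = 3 i \sqrt{322}$ ($p = \sqrt{-1230 - 1668} = \sqrt{-2898} = 3 i \sqrt{322} \approx 53.833 i$)
$R{\left(-7 \right)} - p = \left(-1\right) \left(-7\right) - 3 i \sqrt{322} = 7 - 3 i \sqrt{322}$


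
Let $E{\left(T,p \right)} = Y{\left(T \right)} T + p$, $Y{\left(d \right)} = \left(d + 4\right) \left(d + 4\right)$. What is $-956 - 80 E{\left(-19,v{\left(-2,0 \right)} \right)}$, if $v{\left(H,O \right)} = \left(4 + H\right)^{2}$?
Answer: $340724$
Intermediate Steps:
$Y{\left(d \right)} = \left(4 + d\right)^{2}$ ($Y{\left(d \right)} = \left(4 + d\right) \left(4 + d\right) = \left(4 + d\right)^{2}$)
$E{\left(T,p \right)} = p + T \left(4 + T\right)^{2}$ ($E{\left(T,p \right)} = \left(4 + T\right)^{2} T + p = T \left(4 + T\right)^{2} + p = p + T \left(4 + T\right)^{2}$)
$-956 - 80 E{\left(-19,v{\left(-2,0 \right)} \right)} = -956 - 80 \left(\left(4 - 2\right)^{2} - 19 \left(4 - 19\right)^{2}\right) = -956 - 80 \left(2^{2} - 19 \left(-15\right)^{2}\right) = -956 - 80 \left(4 - 4275\right) = -956 - -341680 = -956 + 341680 = 340724$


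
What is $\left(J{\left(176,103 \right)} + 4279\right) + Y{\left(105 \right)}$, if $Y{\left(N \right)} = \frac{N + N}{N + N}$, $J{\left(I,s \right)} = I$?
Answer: $4456$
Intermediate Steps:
$Y{\left(N \right)} = 1$ ($Y{\left(N \right)} = \frac{2 N}{2 N} = 2 N \frac{1}{2 N} = 1$)
$\left(J{\left(176,103 \right)} + 4279\right) + Y{\left(105 \right)} = \left(176 + 4279\right) + 1 = 4455 + 1 = 4456$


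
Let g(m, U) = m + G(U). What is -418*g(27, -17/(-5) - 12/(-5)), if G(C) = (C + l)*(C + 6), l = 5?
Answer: -1613898/25 ≈ -64556.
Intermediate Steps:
G(C) = (5 + C)*(6 + C) (G(C) = (C + 5)*(C + 6) = (5 + C)*(6 + C))
g(m, U) = 30 + m + U**2 + 11*U (g(m, U) = m + (30 + U**2 + 11*U) = 30 + m + U**2 + 11*U)
-418*g(27, -17/(-5) - 12/(-5)) = -418*(30 + 27 + (-17/(-5) - 12/(-5))**2 + 11*(-17/(-5) - 12/(-5))) = -418*(30 + 27 + (-17*(-1/5) - 12*(-1/5))**2 + 11*(-17*(-1/5) - 12*(-1/5))) = -418*(30 + 27 + (17/5 + 12/5)**2 + 11*(17/5 + 12/5)) = -418*(30 + 27 + (29/5)**2 + 11*(29/5)) = -418*(30 + 27 + 841/25 + 319/5) = -418*3861/25 = -1613898/25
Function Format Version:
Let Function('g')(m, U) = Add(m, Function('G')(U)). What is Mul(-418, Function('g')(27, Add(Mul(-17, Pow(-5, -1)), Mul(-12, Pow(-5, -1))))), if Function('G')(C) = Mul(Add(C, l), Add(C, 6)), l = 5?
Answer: Rational(-1613898, 25) ≈ -64556.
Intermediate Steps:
Function('G')(C) = Mul(Add(5, C), Add(6, C)) (Function('G')(C) = Mul(Add(C, 5), Add(C, 6)) = Mul(Add(5, C), Add(6, C)))
Function('g')(m, U) = Add(30, m, Pow(U, 2), Mul(11, U)) (Function('g')(m, U) = Add(m, Add(30, Pow(U, 2), Mul(11, U))) = Add(30, m, Pow(U, 2), Mul(11, U)))
Mul(-418, Function('g')(27, Add(Mul(-17, Pow(-5, -1)), Mul(-12, Pow(-5, -1))))) = Mul(-418, Add(30, 27, Pow(Add(Mul(-17, Pow(-5, -1)), Mul(-12, Pow(-5, -1))), 2), Mul(11, Add(Mul(-17, Pow(-5, -1)), Mul(-12, Pow(-5, -1)))))) = Mul(-418, Add(30, 27, Pow(Add(Mul(-17, Rational(-1, 5)), Mul(-12, Rational(-1, 5))), 2), Mul(11, Add(Mul(-17, Rational(-1, 5)), Mul(-12, Rational(-1, 5)))))) = Mul(-418, Add(30, 27, Pow(Add(Rational(17, 5), Rational(12, 5)), 2), Mul(11, Add(Rational(17, 5), Rational(12, 5))))) = Mul(-418, Add(30, 27, Pow(Rational(29, 5), 2), Mul(11, Rational(29, 5)))) = Mul(-418, Add(30, 27, Rational(841, 25), Rational(319, 5))) = Mul(-418, Rational(3861, 25)) = Rational(-1613898, 25)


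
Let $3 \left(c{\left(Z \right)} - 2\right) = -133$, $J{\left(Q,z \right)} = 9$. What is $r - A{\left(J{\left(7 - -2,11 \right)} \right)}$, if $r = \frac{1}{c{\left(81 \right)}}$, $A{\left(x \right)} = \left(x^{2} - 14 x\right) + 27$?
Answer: $\frac{2283}{127} \approx 17.976$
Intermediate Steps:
$c{\left(Z \right)} = - \frac{127}{3}$ ($c{\left(Z \right)} = 2 + \frac{1}{3} \left(-133\right) = 2 - \frac{133}{3} = - \frac{127}{3}$)
$A{\left(x \right)} = 27 + x^{2} - 14 x$
$r = - \frac{3}{127}$ ($r = \frac{1}{- \frac{127}{3}} = - \frac{3}{127} \approx -0.023622$)
$r - A{\left(J{\left(7 - -2,11 \right)} \right)} = - \frac{3}{127} - \left(27 + 9^{2} - 126\right) = - \frac{3}{127} - \left(27 + 81 - 126\right) = - \frac{3}{127} - -18 = - \frac{3}{127} + 18 = \frac{2283}{127}$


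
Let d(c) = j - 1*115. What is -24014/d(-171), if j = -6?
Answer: 24014/121 ≈ 198.46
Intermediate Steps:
d(c) = -121 (d(c) = -6 - 1*115 = -6 - 115 = -121)
-24014/d(-171) = -24014/(-121) = -24014*(-1/121) = 24014/121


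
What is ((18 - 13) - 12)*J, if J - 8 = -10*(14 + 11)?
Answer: 1694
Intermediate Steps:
J = -242 (J = 8 - 10*(14 + 11) = 8 - 10*25 = 8 - 250 = -242)
((18 - 13) - 12)*J = ((18 - 13) - 12)*(-242) = (5 - 12)*(-242) = -7*(-242) = 1694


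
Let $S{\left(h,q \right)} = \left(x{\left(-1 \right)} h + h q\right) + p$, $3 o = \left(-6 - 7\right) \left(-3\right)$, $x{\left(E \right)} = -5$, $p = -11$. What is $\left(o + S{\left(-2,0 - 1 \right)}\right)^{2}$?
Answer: $196$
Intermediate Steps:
$o = 13$ ($o = \frac{\left(-6 - 7\right) \left(-3\right)}{3} = \frac{\left(-13\right) \left(-3\right)}{3} = \frac{1}{3} \cdot 39 = 13$)
$S{\left(h,q \right)} = -11 - 5 h + h q$ ($S{\left(h,q \right)} = \left(- 5 h + h q\right) - 11 = -11 - 5 h + h q$)
$\left(o + S{\left(-2,0 - 1 \right)}\right)^{2} = \left(13 - \left(1 + 2 \left(0 - 1\right)\right)\right)^{2} = \left(13 - -1\right)^{2} = \left(13 + \left(-11 + 10 + 2\right)\right)^{2} = \left(13 + 1\right)^{2} = 14^{2} = 196$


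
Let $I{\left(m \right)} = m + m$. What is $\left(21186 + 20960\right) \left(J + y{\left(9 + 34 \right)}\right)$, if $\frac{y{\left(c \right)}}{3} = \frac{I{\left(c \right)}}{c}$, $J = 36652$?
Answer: $1544988068$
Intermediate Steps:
$I{\left(m \right)} = 2 m$
$y{\left(c \right)} = 6$ ($y{\left(c \right)} = 3 \frac{2 c}{c} = 3 \cdot 2 = 6$)
$\left(21186 + 20960\right) \left(J + y{\left(9 + 34 \right)}\right) = \left(21186 + 20960\right) \left(36652 + 6\right) = 42146 \cdot 36658 = 1544988068$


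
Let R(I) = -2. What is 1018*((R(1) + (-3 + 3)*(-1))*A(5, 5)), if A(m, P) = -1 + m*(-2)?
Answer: 22396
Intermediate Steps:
A(m, P) = -1 - 2*m
1018*((R(1) + (-3 + 3)*(-1))*A(5, 5)) = 1018*((-2 + (-3 + 3)*(-1))*(-1 - 2*5)) = 1018*((-2 + 0*(-1))*(-1 - 10)) = 1018*((-2 + 0)*(-11)) = 1018*(-2*(-11)) = 1018*22 = 22396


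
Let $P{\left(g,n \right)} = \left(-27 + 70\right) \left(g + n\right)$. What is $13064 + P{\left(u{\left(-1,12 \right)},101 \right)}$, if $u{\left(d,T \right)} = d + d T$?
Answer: $16848$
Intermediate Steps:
$u{\left(d,T \right)} = d + T d$
$P{\left(g,n \right)} = 43 g + 43 n$ ($P{\left(g,n \right)} = 43 \left(g + n\right) = 43 g + 43 n$)
$13064 + P{\left(u{\left(-1,12 \right)},101 \right)} = 13064 + \left(43 \left(- (1 + 12)\right) + 43 \cdot 101\right) = 13064 + \left(43 \left(\left(-1\right) 13\right) + 4343\right) = 13064 + \left(43 \left(-13\right) + 4343\right) = 13064 + \left(-559 + 4343\right) = 13064 + 3784 = 16848$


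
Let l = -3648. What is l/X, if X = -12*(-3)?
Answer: -304/3 ≈ -101.33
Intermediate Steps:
X = 36
l/X = -3648/36 = -3648*1/36 = -304/3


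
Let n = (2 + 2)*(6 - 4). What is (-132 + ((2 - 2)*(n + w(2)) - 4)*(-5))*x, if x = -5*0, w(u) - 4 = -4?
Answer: 0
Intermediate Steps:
n = 8 (n = 4*2 = 8)
w(u) = 0 (w(u) = 4 - 4 = 0)
x = 0
(-132 + ((2 - 2)*(n + w(2)) - 4)*(-5))*x = (-132 + ((2 - 2)*(8 + 0) - 4)*(-5))*0 = (-132 + (0*8 - 4)*(-5))*0 = (-132 + (0 - 4)*(-5))*0 = (-132 - 4*(-5))*0 = (-132 + 20)*0 = -112*0 = 0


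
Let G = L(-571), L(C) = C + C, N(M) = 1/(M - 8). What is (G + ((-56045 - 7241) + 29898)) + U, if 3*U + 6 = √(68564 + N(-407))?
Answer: -34532 + √11808434485/1245 ≈ -34445.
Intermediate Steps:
N(M) = 1/(-8 + M)
U = -2 + √11808434485/1245 (U = -2 + √(68564 + 1/(-8 - 407))/3 = -2 + √(68564 + 1/(-415))/3 = -2 + √(68564 - 1/415)/3 = -2 + √(28454059/415)/3 = -2 + (√11808434485/415)/3 = -2 + √11808434485/1245 ≈ 85.282)
L(C) = 2*C
G = -1142 (G = 2*(-571) = -1142)
(G + ((-56045 - 7241) + 29898)) + U = (-1142 + ((-56045 - 7241) + 29898)) + (-2 + √11808434485/1245) = (-1142 + (-63286 + 29898)) + (-2 + √11808434485/1245) = (-1142 - 33388) + (-2 + √11808434485/1245) = -34530 + (-2 + √11808434485/1245) = -34532 + √11808434485/1245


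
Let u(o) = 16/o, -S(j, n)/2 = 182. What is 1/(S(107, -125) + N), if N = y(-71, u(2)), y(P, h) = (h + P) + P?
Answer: -1/498 ≈ -0.0020080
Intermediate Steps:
S(j, n) = -364 (S(j, n) = -2*182 = -364)
y(P, h) = h + 2*P (y(P, h) = (P + h) + P = h + 2*P)
N = -134 (N = 16/2 + 2*(-71) = 16*(½) - 142 = 8 - 142 = -134)
1/(S(107, -125) + N) = 1/(-364 - 134) = 1/(-498) = -1/498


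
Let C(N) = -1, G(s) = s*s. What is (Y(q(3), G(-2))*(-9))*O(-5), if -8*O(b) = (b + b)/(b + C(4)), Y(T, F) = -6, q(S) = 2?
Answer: -45/4 ≈ -11.250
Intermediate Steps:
G(s) = s²
O(b) = -b/(4*(-1 + b)) (O(b) = -(b + b)/(8*(b - 1)) = -2*b/(8*(-1 + b)) = -b/(4*(-1 + b)))
(Y(q(3), G(-2))*(-9))*O(-5) = (-6*(-9))*(-1*(-5)/(-4 + 4*(-5))) = 54*(-1*(-5)/(-4 - 20)) = 54*(-1*(-5)/(-24)) = 54*(-1*(-5)*(-1/24)) = 54*(-5/24) = -45/4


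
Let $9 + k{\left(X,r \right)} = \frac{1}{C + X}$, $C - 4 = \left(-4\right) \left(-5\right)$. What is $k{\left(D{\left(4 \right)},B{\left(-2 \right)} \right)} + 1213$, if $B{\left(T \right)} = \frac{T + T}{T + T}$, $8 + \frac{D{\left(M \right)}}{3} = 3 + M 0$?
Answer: $\frac{10837}{9} \approx 1204.1$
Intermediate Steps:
$C = 24$ ($C = 4 - -20 = 4 + 20 = 24$)
$D{\left(M \right)} = -15$ ($D{\left(M \right)} = -24 + 3 \left(3 + M 0\right) = -24 + 3 \left(3 + 0\right) = -24 + 3 \cdot 3 = -24 + 9 = -15$)
$B{\left(T \right)} = 1$ ($B{\left(T \right)} = \frac{2 T}{2 T} = 2 T \frac{1}{2 T} = 1$)
$k{\left(X,r \right)} = -9 + \frac{1}{24 + X}$
$k{\left(D{\left(4 \right)},B{\left(-2 \right)} \right)} + 1213 = \frac{-215 - -135}{24 - 15} + 1213 = \frac{-215 + 135}{9} + 1213 = \frac{1}{9} \left(-80\right) + 1213 = - \frac{80}{9} + 1213 = \frac{10837}{9}$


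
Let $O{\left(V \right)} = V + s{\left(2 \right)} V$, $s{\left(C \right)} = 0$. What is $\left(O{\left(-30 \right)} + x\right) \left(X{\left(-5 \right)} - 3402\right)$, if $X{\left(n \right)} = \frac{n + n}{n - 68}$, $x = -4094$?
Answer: $\frac{1024137664}{73} \approx 1.4029 \cdot 10^{7}$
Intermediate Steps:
$X{\left(n \right)} = \frac{2 n}{-68 + n}$
$O{\left(V \right)} = V$ ($O{\left(V \right)} = V + 0 V = V + 0 = V$)
$\left(O{\left(-30 \right)} + x\right) \left(X{\left(-5 \right)} - 3402\right) = \left(-30 - 4094\right) \left(2 \left(-5\right) \frac{1}{-68 - 5} - 3402\right) = - 4124 \left(2 \left(-5\right) \frac{1}{-73} - 3402\right) = - 4124 \left(2 \left(-5\right) \left(- \frac{1}{73}\right) - 3402\right) = - 4124 \left(\frac{10}{73} - 3402\right) = \left(-4124\right) \left(- \frac{248336}{73}\right) = \frac{1024137664}{73}$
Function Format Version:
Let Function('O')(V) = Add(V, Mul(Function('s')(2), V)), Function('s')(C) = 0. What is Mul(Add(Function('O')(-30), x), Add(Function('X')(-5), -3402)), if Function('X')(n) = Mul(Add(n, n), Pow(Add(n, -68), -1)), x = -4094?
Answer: Rational(1024137664, 73) ≈ 1.4029e+7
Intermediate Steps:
Function('X')(n) = Mul(2, n, Pow(Add(-68, n), -1)) (Function('X')(n) = Mul(Mul(2, n), Pow(Add(-68, n), -1)) = Mul(2, n, Pow(Add(-68, n), -1)))
Function('O')(V) = V (Function('O')(V) = Add(V, Mul(0, V)) = Add(V, 0) = V)
Mul(Add(Function('O')(-30), x), Add(Function('X')(-5), -3402)) = Mul(Add(-30, -4094), Add(Mul(2, -5, Pow(Add(-68, -5), -1)), -3402)) = Mul(-4124, Add(Mul(2, -5, Pow(-73, -1)), -3402)) = Mul(-4124, Add(Mul(2, -5, Rational(-1, 73)), -3402)) = Mul(-4124, Add(Rational(10, 73), -3402)) = Mul(-4124, Rational(-248336, 73)) = Rational(1024137664, 73)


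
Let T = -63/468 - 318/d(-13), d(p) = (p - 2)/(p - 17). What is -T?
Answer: 33079/52 ≈ 636.13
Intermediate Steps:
d(p) = (-2 + p)/(-17 + p)
T = -33079/52 (T = -63/468 - 318*(-17 - 13)/(-2 - 13) = -63*1/468 - 318/(-15/(-30)) = -7/52 - 318/((-1/30*(-15))) = -7/52 - 318/1/2 = -7/52 - 318*2 = -7/52 - 636 = -33079/52 ≈ -636.13)
-T = -1*(-33079/52) = 33079/52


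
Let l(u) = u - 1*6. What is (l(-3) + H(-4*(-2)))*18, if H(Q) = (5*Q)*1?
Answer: 558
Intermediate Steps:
H(Q) = 5*Q
l(u) = -6 + u (l(u) = u - 6 = -6 + u)
(l(-3) + H(-4*(-2)))*18 = ((-6 - 3) + 5*(-4*(-2)))*18 = (-9 + 5*8)*18 = (-9 + 40)*18 = 31*18 = 558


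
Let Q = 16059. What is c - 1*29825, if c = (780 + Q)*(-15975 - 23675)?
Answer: -667696175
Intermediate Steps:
c = -667666350 (c = (780 + 16059)*(-15975 - 23675) = 16839*(-39650) = -667666350)
c - 1*29825 = -667666350 - 1*29825 = -667666350 - 29825 = -667696175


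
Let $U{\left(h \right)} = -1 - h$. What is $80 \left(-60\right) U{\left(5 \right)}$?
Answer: $28800$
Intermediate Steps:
$80 \left(-60\right) U{\left(5 \right)} = 80 \left(-60\right) \left(-1 - 5\right) = - 4800 \left(-1 - 5\right) = \left(-4800\right) \left(-6\right) = 28800$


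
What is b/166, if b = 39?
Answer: 39/166 ≈ 0.23494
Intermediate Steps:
b/166 = 39/166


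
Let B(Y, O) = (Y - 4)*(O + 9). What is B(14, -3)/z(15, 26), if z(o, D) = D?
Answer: 30/13 ≈ 2.3077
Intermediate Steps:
B(Y, O) = (-4 + Y)*(9 + O)
B(14, -3)/z(15, 26) = (-36 - 4*(-3) + 9*14 - 3*14)/26 = (-36 + 12 + 126 - 42)*(1/26) = 60*(1/26) = 30/13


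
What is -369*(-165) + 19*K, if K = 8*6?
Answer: 61797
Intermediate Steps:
K = 48
-369*(-165) + 19*K = -369*(-165) + 19*48 = 60885 + 912 = 61797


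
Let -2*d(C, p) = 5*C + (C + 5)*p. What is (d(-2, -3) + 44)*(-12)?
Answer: -642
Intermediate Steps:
d(C, p) = -5*C/2 - p*(5 + C)/2 (d(C, p) = -(5*C + (C + 5)*p)/2 = -(5*C + (5 + C)*p)/2 = -(5*C + p*(5 + C))/2 = -5*C/2 - p*(5 + C)/2)
(d(-2, -3) + 44)*(-12) = ((-5/2*(-2) - 5/2*(-3) - 1/2*(-2)*(-3)) + 44)*(-12) = ((5 + 15/2 - 3) + 44)*(-12) = (19/2 + 44)*(-12) = (107/2)*(-12) = -642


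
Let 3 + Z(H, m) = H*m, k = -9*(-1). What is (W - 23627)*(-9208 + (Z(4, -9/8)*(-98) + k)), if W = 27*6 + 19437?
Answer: 34092992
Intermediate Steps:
k = 9
W = 19599 (W = 162 + 19437 = 19599)
Z(H, m) = -3 + H*m
(W - 23627)*(-9208 + (Z(4, -9/8)*(-98) + k)) = (19599 - 23627)*(-9208 + ((-3 + 4*(-9/8))*(-98) + 9)) = -4028*(-9208 + ((-3 + 4*(-9*1/8))*(-98) + 9)) = -4028*(-9208 + ((-3 + 4*(-9/8))*(-98) + 9)) = -4028*(-9208 + ((-3 - 9/2)*(-98) + 9)) = -4028*(-9208 + (-15/2*(-98) + 9)) = -4028*(-9208 + (735 + 9)) = -4028*(-9208 + 744) = -4028*(-8464) = 34092992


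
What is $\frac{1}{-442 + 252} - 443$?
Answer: $- \frac{84171}{190} \approx -443.01$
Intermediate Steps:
$\frac{1}{-442 + 252} - 443 = \frac{1}{-190} - 443 = - \frac{1}{190} - 443 = - \frac{84171}{190}$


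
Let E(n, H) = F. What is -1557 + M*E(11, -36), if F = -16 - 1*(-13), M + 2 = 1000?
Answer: -4551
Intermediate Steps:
M = 998 (M = -2 + 1000 = 998)
F = -3 (F = -16 + 13 = -3)
E(n, H) = -3
-1557 + M*E(11, -36) = -1557 + 998*(-3) = -1557 - 2994 = -4551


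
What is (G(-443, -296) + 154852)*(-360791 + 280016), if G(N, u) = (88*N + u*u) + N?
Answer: -16400636775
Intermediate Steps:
G(N, u) = u**2 + 89*N (G(N, u) = (88*N + u**2) + N = (u**2 + 88*N) + N = u**2 + 89*N)
(G(-443, -296) + 154852)*(-360791 + 280016) = (((-296)**2 + 89*(-443)) + 154852)*(-360791 + 280016) = ((87616 - 39427) + 154852)*(-80775) = (48189 + 154852)*(-80775) = 203041*(-80775) = -16400636775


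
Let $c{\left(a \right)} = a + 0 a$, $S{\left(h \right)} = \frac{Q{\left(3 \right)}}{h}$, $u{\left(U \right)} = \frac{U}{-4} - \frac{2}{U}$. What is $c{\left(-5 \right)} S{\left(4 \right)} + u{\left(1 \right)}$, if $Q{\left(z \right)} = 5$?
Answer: $- \frac{17}{2} \approx -8.5$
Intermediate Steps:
$u{\left(U \right)} = - \frac{2}{U} - \frac{U}{4}$ ($u{\left(U \right)} = U \left(- \frac{1}{4}\right) - \frac{2}{U} = - \frac{U}{4} - \frac{2}{U} = - \frac{2}{U} - \frac{U}{4}$)
$S{\left(h \right)} = \frac{5}{h}$
$c{\left(a \right)} = a$ ($c{\left(a \right)} = a + 0 = a$)
$c{\left(-5 \right)} S{\left(4 \right)} + u{\left(1 \right)} = - 5 \cdot \frac{5}{4} - \left(\frac{1}{4} + \frac{2}{1}\right) = - 5 \cdot 5 \cdot \frac{1}{4} - \frac{9}{4} = \left(-5\right) \frac{5}{4} - \frac{9}{4} = - \frac{25}{4} - \frac{9}{4} = - \frac{17}{2}$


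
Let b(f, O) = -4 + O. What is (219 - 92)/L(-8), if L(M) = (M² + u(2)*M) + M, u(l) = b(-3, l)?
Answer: 127/72 ≈ 1.7639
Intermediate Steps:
u(l) = -4 + l
L(M) = M² - M (L(M) = (M² + (-4 + 2)*M) + M = (M² - 2*M) + M = M² - M)
(219 - 92)/L(-8) = (219 - 92)/((-8*(-1 - 8))) = 127/((-8*(-9))) = 127/72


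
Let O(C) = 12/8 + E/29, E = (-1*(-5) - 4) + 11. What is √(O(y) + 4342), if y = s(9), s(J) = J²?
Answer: √14612926/58 ≈ 65.908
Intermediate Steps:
E = 12 (E = (5 - 4) + 11 = 1 + 11 = 12)
y = 81 (y = 9² = 81)
O(C) = 111/58 (O(C) = 12/8 + 12/29 = 12*(⅛) + 12*(1/29) = 3/2 + 12/29 = 111/58)
√(O(y) + 4342) = √(111/58 + 4342) = √(251947/58) = √14612926/58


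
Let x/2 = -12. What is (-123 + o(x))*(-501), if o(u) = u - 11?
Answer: 79158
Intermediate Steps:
x = -24 (x = 2*(-12) = -24)
o(u) = -11 + u
(-123 + o(x))*(-501) = (-123 + (-11 - 24))*(-501) = (-123 - 35)*(-501) = -158*(-501) = 79158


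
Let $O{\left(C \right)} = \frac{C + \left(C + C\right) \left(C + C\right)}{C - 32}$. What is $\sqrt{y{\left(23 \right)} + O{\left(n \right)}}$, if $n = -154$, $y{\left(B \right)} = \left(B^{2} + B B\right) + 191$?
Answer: $\frac{\sqrt{710954}}{31} \approx 27.199$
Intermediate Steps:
$y{\left(B \right)} = 191 + 2 B^{2}$ ($y{\left(B \right)} = \left(B^{2} + B^{2}\right) + 191 = 2 B^{2} + 191 = 191 + 2 B^{2}$)
$O{\left(C \right)} = \frac{C + 4 C^{2}}{-32 + C}$ ($O{\left(C \right)} = \frac{C + 2 C 2 C}{-32 + C} = \frac{C + 4 C^{2}}{-32 + C}$)
$\sqrt{y{\left(23 \right)} + O{\left(n \right)}} = \sqrt{\left(191 + 2 \cdot 23^{2}\right) - \frac{154 \left(1 + 4 \left(-154\right)\right)}{-32 - 154}} = \sqrt{\left(191 + 2 \cdot 529\right) - \frac{154 \left(1 - 616\right)}{-186}} = \sqrt{\left(191 + 1058\right) - \left(- \frac{77}{93}\right) \left(-615\right)} = \sqrt{1249 - \frac{15785}{31}} = \sqrt{\frac{22934}{31}} = \frac{\sqrt{710954}}{31}$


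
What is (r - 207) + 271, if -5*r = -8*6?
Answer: 368/5 ≈ 73.600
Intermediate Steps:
r = 48/5 (r = -(-8)*6/5 = -1/5*(-48) = 48/5 ≈ 9.6000)
(r - 207) + 271 = (48/5 - 207) + 271 = -987/5 + 271 = 368/5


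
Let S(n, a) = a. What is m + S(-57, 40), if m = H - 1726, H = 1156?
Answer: -530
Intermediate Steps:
m = -570 (m = 1156 - 1726 = -570)
m + S(-57, 40) = -570 + 40 = -530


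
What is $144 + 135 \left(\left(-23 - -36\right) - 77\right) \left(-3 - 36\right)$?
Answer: $337104$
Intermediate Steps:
$144 + 135 \left(\left(-23 - -36\right) - 77\right) \left(-3 - 36\right) = 144 + 135 \left(\left(-23 + 36\right) - 77\right) \left(-39\right) = 144 + 135 \left(13 - 77\right) \left(-39\right) = 144 + 135 \left(\left(-64\right) \left(-39\right)\right) = 144 + 135 \cdot 2496 = 144 + 336960 = 337104$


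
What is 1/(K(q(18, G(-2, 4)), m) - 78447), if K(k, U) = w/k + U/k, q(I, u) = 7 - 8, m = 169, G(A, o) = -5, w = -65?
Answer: -1/78551 ≈ -1.2731e-5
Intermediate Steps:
q(I, u) = -1
K(k, U) = -65/k + U/k
1/(K(q(18, G(-2, 4)), m) - 78447) = 1/((-65 + 169)/(-1) - 78447) = 1/(-1*104 - 78447) = 1/(-104 - 78447) = 1/(-78551) = -1/78551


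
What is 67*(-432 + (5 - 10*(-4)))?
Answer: -25929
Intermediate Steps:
67*(-432 + (5 - 10*(-4))) = 67*(-432 + (5 + 40)) = 67*(-432 + 45) = 67*(-387) = -25929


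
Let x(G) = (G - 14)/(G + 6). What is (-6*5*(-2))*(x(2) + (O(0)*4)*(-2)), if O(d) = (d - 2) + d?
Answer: 870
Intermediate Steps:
O(d) = -2 + 2*d (O(d) = (-2 + d) + d = -2 + 2*d)
x(G) = (-14 + G)/(6 + G)
(-6*5*(-2))*(x(2) + (O(0)*4)*(-2)) = (-6*5*(-2))*((-14 + 2)/(6 + 2) + ((-2 + 2*0)*4)*(-2)) = (-30*(-2))*(-12/8 + ((-2 + 0)*4)*(-2)) = 60*((⅛)*(-12) - 2*4*(-2)) = 60*(-3/2 - 8*(-2)) = 60*(-3/2 + 16) = 60*(29/2) = 870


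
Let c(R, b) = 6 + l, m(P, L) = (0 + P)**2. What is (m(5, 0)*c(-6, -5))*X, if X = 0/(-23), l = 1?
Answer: 0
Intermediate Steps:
m(P, L) = P**2
c(R, b) = 7 (c(R, b) = 6 + 1 = 7)
X = 0 (X = 0*(-1/23) = 0)
(m(5, 0)*c(-6, -5))*X = (5**2*7)*0 = (25*7)*0 = 175*0 = 0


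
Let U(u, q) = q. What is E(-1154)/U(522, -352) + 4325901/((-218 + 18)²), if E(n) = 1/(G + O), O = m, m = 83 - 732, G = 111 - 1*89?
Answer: 29835740447/275880000 ≈ 108.15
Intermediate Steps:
G = 22 (G = 111 - 89 = 22)
m = -649
O = -649
E(n) = -1/627 (E(n) = 1/(22 - 649) = 1/(-627) = -1/627)
E(-1154)/U(522, -352) + 4325901/((-218 + 18)²) = -1/627/(-352) + 4325901/((-218 + 18)²) = -1/627*(-1/352) + 4325901/((-200)²) = 1/220704 + 4325901/40000 = 29835740447/275880000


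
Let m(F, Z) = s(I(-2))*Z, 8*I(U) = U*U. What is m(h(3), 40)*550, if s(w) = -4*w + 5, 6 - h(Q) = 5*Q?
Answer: 66000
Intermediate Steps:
h(Q) = 6 - 5*Q
I(U) = U²/8 (I(U) = (U*U)/8 = U²/8)
s(w) = 5 - 4*w
m(F, Z) = 3*Z (m(F, Z) = (5 - (-2)²/2)*Z = (5 - 4/2)*Z = (5 - 4*½)*Z = (5 - 2)*Z = 3*Z)
m(h(3), 40)*550 = (3*40)*550 = 120*550 = 66000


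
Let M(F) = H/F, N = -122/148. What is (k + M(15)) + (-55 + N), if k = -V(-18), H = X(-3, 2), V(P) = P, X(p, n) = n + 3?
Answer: -8323/222 ≈ -37.491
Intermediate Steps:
X(p, n) = 3 + n
H = 5 (H = 3 + 2 = 5)
N = -61/74 (N = -122*1/148 = -61/74 ≈ -0.82432)
M(F) = 5/F
k = 18 (k = -1*(-18) = 18)
(k + M(15)) + (-55 + N) = (18 + 5/15) + (-55 - 61/74) = (18 + 5*(1/15)) - 4131/74 = (18 + 1/3) - 4131/74 = 55/3 - 4131/74 = -8323/222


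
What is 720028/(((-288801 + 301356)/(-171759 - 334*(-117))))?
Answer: -31844678356/4185 ≈ -7.6092e+6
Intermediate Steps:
720028/(((-288801 + 301356)/(-171759 - 334*(-117)))) = 720028/((12555/(-171759 + 39078))) = 720028/((12555/(-132681))) = 720028/((12555*(-1/132681))) = 720028/(-4185/44227) = 720028*(-44227/4185) = -31844678356/4185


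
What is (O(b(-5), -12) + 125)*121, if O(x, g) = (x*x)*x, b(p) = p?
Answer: 0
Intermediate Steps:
O(x, g) = x³ (O(x, g) = x²*x = x³)
(O(b(-5), -12) + 125)*121 = ((-5)³ + 125)*121 = (-125 + 125)*121 = 0*121 = 0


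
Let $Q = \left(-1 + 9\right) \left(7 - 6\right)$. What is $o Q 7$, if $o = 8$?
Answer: $448$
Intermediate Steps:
$Q = 8$ ($Q = 8 \cdot 1 = 8$)
$o Q 7 = 8 \cdot 8 \cdot 7 = 64 \cdot 7 = 448$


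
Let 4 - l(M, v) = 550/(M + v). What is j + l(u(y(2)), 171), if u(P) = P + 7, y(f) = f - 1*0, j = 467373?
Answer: 8412731/18 ≈ 4.6737e+5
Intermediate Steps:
y(f) = f (y(f) = f + 0 = f)
u(P) = 7 + P
l(M, v) = 4 - 550/(M + v)
j + l(u(y(2)), 171) = 467373 + 2*(-275 + 2*(7 + 2) + 2*171)/((7 + 2) + 171) = 467373 + 2*(-275 + 2*9 + 342)/(9 + 171) = 467373 + 2*(-275 + 18 + 342)/180 = 467373 + 2*(1/180)*85 = 467373 + 17/18 = 8412731/18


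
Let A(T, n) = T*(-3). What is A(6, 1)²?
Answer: 324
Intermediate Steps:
A(T, n) = -3*T
A(6, 1)² = (-3*6)² = (-18)² = 324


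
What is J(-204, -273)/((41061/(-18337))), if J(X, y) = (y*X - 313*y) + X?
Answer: -861453923/13687 ≈ -62940.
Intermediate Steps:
J(X, y) = X - 313*y + X*y (J(X, y) = (X*y - 313*y) + X = (-313*y + X*y) + X = X - 313*y + X*y)
J(-204, -273)/((41061/(-18337))) = (-204 - 313*(-273) - 204*(-273))/((41061/(-18337))) = (-204 + 85449 + 55692)/((41061*(-1/18337))) = 140937/(-41061/18337) = 140937*(-18337/41061) = -861453923/13687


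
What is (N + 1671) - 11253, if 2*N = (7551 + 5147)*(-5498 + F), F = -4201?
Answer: -61588533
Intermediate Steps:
N = -61578951 (N = ((7551 + 5147)*(-5498 - 4201))/2 = (12698*(-9699))/2 = (1/2)*(-123157902) = -61578951)
(N + 1671) - 11253 = (-61578951 + 1671) - 11253 = -61577280 - 11253 = -61588533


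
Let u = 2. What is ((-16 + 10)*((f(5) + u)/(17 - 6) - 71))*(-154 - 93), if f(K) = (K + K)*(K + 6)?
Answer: -991458/11 ≈ -90133.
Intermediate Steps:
f(K) = 2*K*(6 + K) (f(K) = (2*K)*(6 + K) = 2*K*(6 + K))
((-16 + 10)*((f(5) + u)/(17 - 6) - 71))*(-154 - 93) = ((-16 + 10)*((2*5*(6 + 5) + 2)/(17 - 6) - 71))*(-154 - 93) = -6*((2*5*11 + 2)/11 - 71)*(-247) = -6*((110 + 2)*(1/11) - 71)*(-247) = -6*(112*(1/11) - 71)*(-247) = -6*(112/11 - 71)*(-247) = -6*(-669/11)*(-247) = (4014/11)*(-247) = -991458/11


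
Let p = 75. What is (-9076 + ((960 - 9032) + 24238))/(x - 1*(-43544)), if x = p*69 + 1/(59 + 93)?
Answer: 1077680/7405289 ≈ 0.14553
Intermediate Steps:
x = 786601/152 (x = 75*69 + 1/(59 + 93) = 5175 + 1/152 = 786601/152 ≈ 5175.0)
(-9076 + ((960 - 9032) + 24238))/(x - 1*(-43544)) = (-9076 + ((960 - 9032) + 24238))/(786601/152 - 1*(-43544)) = (-9076 + (-8072 + 24238))/(786601/152 + 43544) = (-9076 + 16166)/(7405289/152) = 7090*(152/7405289) = 1077680/7405289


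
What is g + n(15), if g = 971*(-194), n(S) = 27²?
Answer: -187645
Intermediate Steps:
n(S) = 729
g = -188374
g + n(15) = -188374 + 729 = -187645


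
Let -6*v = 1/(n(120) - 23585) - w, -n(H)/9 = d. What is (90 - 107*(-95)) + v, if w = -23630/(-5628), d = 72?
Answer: 4196119278569/409149972 ≈ 10256.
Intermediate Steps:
n(H) = -648 (n(H) = -9*72 = -648)
w = 11815/2814 (w = -23630*(-1/5628) = 11815/2814 ≈ 4.1986)
v = 286315709/409149972 (v = -(1/(-648 - 23585) - 1*11815/2814)/6 = -(1/(-24233) - 11815/2814)/6 = -(-1/24233 - 11815/2814)/6 = -1/6*(-286315709/68191662) = 286315709/409149972 ≈ 0.69978)
(90 - 107*(-95)) + v = (90 - 107*(-95)) + 286315709/409149972 = (90 + 10165) + 286315709/409149972 = 10255 + 286315709/409149972 = 4196119278569/409149972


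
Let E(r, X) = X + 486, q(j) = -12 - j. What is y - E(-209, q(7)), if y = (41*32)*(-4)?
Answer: -5715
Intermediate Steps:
E(r, X) = 486 + X
y = -5248 (y = 1312*(-4) = -5248)
y - E(-209, q(7)) = -5248 - (486 + (-12 - 1*7)) = -5248 - (486 + (-12 - 7)) = -5248 - (486 - 19) = -5248 - 1*467 = -5248 - 467 = -5715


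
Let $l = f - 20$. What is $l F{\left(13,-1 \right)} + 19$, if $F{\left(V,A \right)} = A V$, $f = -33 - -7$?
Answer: $617$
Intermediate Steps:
$f = -26$ ($f = -33 + 7 = -26$)
$l = -46$ ($l = -26 - 20 = -46$)
$l F{\left(13,-1 \right)} + 19 = - 46 \left(\left(-1\right) 13\right) + 19 = \left(-46\right) \left(-13\right) + 19 = 598 + 19 = 617$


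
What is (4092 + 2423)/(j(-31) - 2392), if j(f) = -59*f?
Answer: -6515/563 ≈ -11.572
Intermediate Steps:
(4092 + 2423)/(j(-31) - 2392) = (4092 + 2423)/(-59*(-31) - 2392) = 6515/(1829 - 2392) = 6515/(-563) = 6515*(-1/563) = -6515/563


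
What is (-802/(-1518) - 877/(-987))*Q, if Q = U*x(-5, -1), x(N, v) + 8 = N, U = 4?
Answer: -18398120/249711 ≈ -73.678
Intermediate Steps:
x(N, v) = -8 + N
Q = -52 (Q = 4*(-8 - 5) = 4*(-13) = -52)
(-802/(-1518) - 877/(-987))*Q = (-802/(-1518) - 877/(-987))*(-52) = (-802*(-1/1518) - 877*(-1/987))*(-52) = (401/759 + 877/987)*(-52) = (353810/249711)*(-52) = -18398120/249711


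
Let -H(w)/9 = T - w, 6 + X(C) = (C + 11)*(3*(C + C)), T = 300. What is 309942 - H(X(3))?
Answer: 310428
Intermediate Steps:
X(C) = -6 + 6*C*(11 + C) (X(C) = -6 + (C + 11)*(3*(C + C)) = -6 + (11 + C)*(3*(2*C)) = -6 + (11 + C)*(6*C) = -6 + 6*C*(11 + C))
H(w) = -2700 + 9*w (H(w) = -9*(300 - w) = -2700 + 9*w)
309942 - H(X(3)) = 309942 - (-2700 + 9*(-6 + 6*3² + 66*3)) = 309942 - (-2700 + 9*(-6 + 6*9 + 198)) = 309942 - (-2700 + 9*(-6 + 54 + 198)) = 309942 - (-2700 + 9*246) = 309942 - (-2700 + 2214) = 309942 - 1*(-486) = 309942 + 486 = 310428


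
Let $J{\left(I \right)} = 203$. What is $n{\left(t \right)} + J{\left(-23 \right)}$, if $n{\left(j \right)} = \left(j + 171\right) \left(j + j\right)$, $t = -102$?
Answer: $-13873$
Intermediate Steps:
$n{\left(j \right)} = 2 j \left(171 + j\right)$ ($n{\left(j \right)} = \left(171 + j\right) 2 j = 2 j \left(171 + j\right)$)
$n{\left(t \right)} + J{\left(-23 \right)} = 2 \left(-102\right) \left(171 - 102\right) + 203 = 2 \left(-102\right) 69 + 203 = -14076 + 203 = -13873$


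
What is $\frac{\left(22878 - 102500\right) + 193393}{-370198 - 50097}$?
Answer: $- \frac{113771}{420295} \approx -0.27069$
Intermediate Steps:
$\frac{\left(22878 - 102500\right) + 193393}{-370198 - 50097} = \frac{-79622 + 193393}{-420295} = 113771 \left(- \frac{1}{420295}\right) = - \frac{113771}{420295}$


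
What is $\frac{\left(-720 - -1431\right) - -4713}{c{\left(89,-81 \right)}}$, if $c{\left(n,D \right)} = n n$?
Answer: $\frac{5424}{7921} \approx 0.68476$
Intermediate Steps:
$c{\left(n,D \right)} = n^{2}$
$\frac{\left(-720 - -1431\right) - -4713}{c{\left(89,-81 \right)}} = \frac{\left(-720 - -1431\right) - -4713}{89^{2}} = \frac{\left(-720 + 1431\right) + 4713}{7921} = \left(711 + 4713\right) \frac{1}{7921} = 5424 \cdot \frac{1}{7921} = \frac{5424}{7921}$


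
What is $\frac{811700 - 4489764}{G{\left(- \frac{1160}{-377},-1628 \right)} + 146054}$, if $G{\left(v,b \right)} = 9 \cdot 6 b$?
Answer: $- \frac{1839032}{29071} \approx -63.26$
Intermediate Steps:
$G{\left(v,b \right)} = 54 b$
$\frac{811700 - 4489764}{G{\left(- \frac{1160}{-377},-1628 \right)} + 146054} = \frac{811700 - 4489764}{54 \left(-1628\right) + 146054} = - \frac{3678064}{-87912 + 146054} = - \frac{3678064}{58142} = \left(-3678064\right) \frac{1}{58142} = - \frac{1839032}{29071}$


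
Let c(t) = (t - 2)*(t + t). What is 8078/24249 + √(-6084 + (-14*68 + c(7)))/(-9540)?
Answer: 8078/24249 - I*√86/1060 ≈ 0.33313 - 0.0087487*I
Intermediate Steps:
c(t) = 2*t*(-2 + t) (c(t) = (-2 + t)*(2*t) = 2*t*(-2 + t))
8078/24249 + √(-6084 + (-14*68 + c(7)))/(-9540) = 8078/24249 + √(-6084 + (-14*68 + 2*7*(-2 + 7)))/(-9540) = 8078*(1/24249) + √(-6084 + (-952 + 2*7*5))*(-1/9540) = 8078/24249 + √(-6084 + (-952 + 70))*(-1/9540) = 8078/24249 + √(-6084 - 882)*(-1/9540) = 8078/24249 + √(-6966)*(-1/9540) = 8078/24249 + (9*I*√86)*(-1/9540) = 8078/24249 - I*√86/1060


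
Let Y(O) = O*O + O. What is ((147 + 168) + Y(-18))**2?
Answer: 385641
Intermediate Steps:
Y(O) = O + O**2 (Y(O) = O**2 + O = O + O**2)
((147 + 168) + Y(-18))**2 = ((147 + 168) - 18*(1 - 18))**2 = (315 - 18*(-17))**2 = (315 + 306)**2 = 621**2 = 385641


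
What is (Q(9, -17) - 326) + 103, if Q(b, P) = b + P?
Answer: -231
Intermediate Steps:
Q(b, P) = P + b
(Q(9, -17) - 326) + 103 = ((-17 + 9) - 326) + 103 = (-8 - 326) + 103 = -334 + 103 = -231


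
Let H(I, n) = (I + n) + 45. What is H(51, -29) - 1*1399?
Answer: -1332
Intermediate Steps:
H(I, n) = 45 + I + n
H(51, -29) - 1*1399 = (45 + 51 - 29) - 1*1399 = 67 - 1399 = -1332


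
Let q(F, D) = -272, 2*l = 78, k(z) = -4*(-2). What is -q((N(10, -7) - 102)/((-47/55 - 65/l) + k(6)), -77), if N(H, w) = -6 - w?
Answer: 272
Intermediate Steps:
k(z) = 8
l = 39 (l = (1/2)*78 = 39)
-q((N(10, -7) - 102)/((-47/55 - 65/l) + k(6)), -77) = -1*(-272) = 272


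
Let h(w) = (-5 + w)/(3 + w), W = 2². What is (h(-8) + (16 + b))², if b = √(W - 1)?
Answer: 8724/25 + 186*√3/5 ≈ 413.39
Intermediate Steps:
W = 4
b = √3 (b = √(4 - 1) = √3 ≈ 1.7320)
h(w) = (-5 + w)/(3 + w)
(h(-8) + (16 + b))² = ((-5 - 8)/(3 - 8) + (16 + √3))² = (-13/(-5) + (16 + √3))² = (-⅕*(-13) + (16 + √3))² = (13/5 + (16 + √3))² = (93/5 + √3)²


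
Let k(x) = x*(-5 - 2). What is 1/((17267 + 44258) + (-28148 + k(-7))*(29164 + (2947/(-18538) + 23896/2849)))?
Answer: -52814762/43289562874526237 ≈ -1.2200e-9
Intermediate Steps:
k(x) = -7*x (k(x) = x*(-7) = -7*x)
1/((17267 + 44258) + (-28148 + k(-7))*(29164 + (2947/(-18538) + 23896/2849))) = 1/((17267 + 44258) + (-28148 - 7*(-7))*(29164 + (2947/(-18538) + 23896/2849))) = 1/(61525 + (-28148 + 49)*(29164 + (2947*(-1/18538) + 23896*(1/2849)))) = 1/(61525 - 28099*(29164 + (-2947/18538 + 23896/2849))) = 1/(61525 - 28099*(29164 + 434588045/52814762)) = 1/(61525 - 28099*1540724307013/52814762) = 1/(61525 - 43292812302758287/52814762) = 1/(-43289562874526237/52814762) = -52814762/43289562874526237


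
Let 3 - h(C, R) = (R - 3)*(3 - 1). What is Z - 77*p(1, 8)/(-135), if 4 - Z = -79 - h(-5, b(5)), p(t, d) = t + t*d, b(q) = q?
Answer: 1307/15 ≈ 87.133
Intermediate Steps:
h(C, R) = 9 - 2*R (h(C, R) = 3 - (R - 3)*(3 - 1) = 3 - (-3 + R)*2 = 3 - (-6 + 2*R) = 3 + (6 - 2*R) = 9 - 2*R)
p(t, d) = t + d*t
Z = 82 (Z = 4 - (-79 - (9 - 2*5)) = 4 - (-79 - (9 - 10)) = 4 - (-79 - 1*(-1)) = 4 - (-79 + 1) = 4 - 1*(-78) = 4 + 78 = 82)
Z - 77*p(1, 8)/(-135) = 82 - 77*1*(1 + 8)/(-135) = 82 - 77*1*9*(-1)/135 = 82 - 693*(-1)/135 = 82 - 77*(-1/15) = 82 + 77/15 = 1307/15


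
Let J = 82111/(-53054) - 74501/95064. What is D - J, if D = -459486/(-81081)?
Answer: 20190186635447/2524284490728 ≈ 7.9984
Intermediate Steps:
J = -5879188079/2521762728 (J = 82111*(-1/53054) - 74501*1/95064 = -82111/53054 - 74501/95064 = -5879188079/2521762728 ≈ -2.3314)
D = 17018/3003 (D = -459486*(-1/81081) = 17018/3003 ≈ 5.6670)
D - J = 17018/3003 - 1*(-5879188079/2521762728) = 17018/3003 + 5879188079/2521762728 = 20190186635447/2524284490728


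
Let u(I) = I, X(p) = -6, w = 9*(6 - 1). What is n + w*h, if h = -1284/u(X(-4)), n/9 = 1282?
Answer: 21168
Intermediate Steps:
n = 11538 (n = 9*1282 = 11538)
w = 45 (w = 9*5 = 45)
h = 214 (h = -1284/(-6) = -1284*(-⅙) = 214)
n + w*h = 11538 + 45*214 = 11538 + 9630 = 21168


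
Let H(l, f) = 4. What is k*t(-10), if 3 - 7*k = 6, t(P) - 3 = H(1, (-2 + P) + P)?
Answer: -3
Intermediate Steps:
t(P) = 7 (t(P) = 3 + 4 = 7)
k = -3/7 (k = 3/7 - ⅐*6 = 3/7 - 6/7 = -3/7 ≈ -0.42857)
k*t(-10) = -3/7*7 = -3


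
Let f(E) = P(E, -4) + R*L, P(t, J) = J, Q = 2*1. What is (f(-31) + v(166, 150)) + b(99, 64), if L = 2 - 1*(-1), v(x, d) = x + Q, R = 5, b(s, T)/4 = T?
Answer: 435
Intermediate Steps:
b(s, T) = 4*T
Q = 2
v(x, d) = 2 + x (v(x, d) = x + 2 = 2 + x)
L = 3 (L = 2 + 1 = 3)
f(E) = 11 (f(E) = -4 + 5*3 = -4 + 15 = 11)
(f(-31) + v(166, 150)) + b(99, 64) = (11 + (2 + 166)) + 4*64 = (11 + 168) + 256 = 179 + 256 = 435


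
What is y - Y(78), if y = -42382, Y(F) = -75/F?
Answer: -1101907/26 ≈ -42381.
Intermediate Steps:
y - Y(78) = -42382 - (-75)/78 = -42382 - 1*(-25/26) = -42382 + 25/26 = -1101907/26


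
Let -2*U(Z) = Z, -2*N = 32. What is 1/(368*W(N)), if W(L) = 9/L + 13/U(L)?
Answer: 1/391 ≈ 0.0025575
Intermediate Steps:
N = -16 (N = -½*32 = -16)
U(Z) = -Z/2
W(L) = -17/L (W(L) = 9/L + 13/((-L/2)) = 9/L + 13*(-2/L) = 9/L - 26/L = -17/L)
1/(368*W(N)) = 1/(368*((-17/(-16)))) = 1/(368*((-17*(-1/16)))) = 1/(368*(17/16)) = (1/368)*(16/17) = 1/391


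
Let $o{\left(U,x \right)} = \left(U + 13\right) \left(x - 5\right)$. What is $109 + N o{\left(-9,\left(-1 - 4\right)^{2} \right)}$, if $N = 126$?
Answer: $10189$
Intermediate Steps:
$o{\left(U,x \right)} = \left(-5 + x\right) \left(13 + U\right)$ ($o{\left(U,x \right)} = \left(13 + U\right) \left(-5 + x\right) = \left(-5 + x\right) \left(13 + U\right)$)
$109 + N o{\left(-9,\left(-1 - 4\right)^{2} \right)} = 109 + 126 \left(-65 - -45 + 13 \left(-1 - 4\right)^{2} - 9 \left(-1 - 4\right)^{2}\right) = 109 + 126 \left(-65 + 45 + 13 \left(-5\right)^{2} - 9 \left(-5\right)^{2}\right) = 109 + 126 \left(-65 + 45 + 13 \cdot 25 - 225\right) = 109 + 126 \left(-65 + 45 + 325 - 225\right) = 109 + 126 \cdot 80 = 109 + 10080 = 10189$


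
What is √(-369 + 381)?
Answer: 2*√3 ≈ 3.4641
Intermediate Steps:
√(-369 + 381) = √12 = 2*√3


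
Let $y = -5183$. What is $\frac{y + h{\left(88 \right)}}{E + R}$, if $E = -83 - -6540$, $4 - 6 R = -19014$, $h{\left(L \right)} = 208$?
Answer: $- \frac{2985}{5776} \approx -0.51679$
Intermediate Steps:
$R = \frac{9509}{3}$ ($R = \frac{2}{3} - -3169 = \frac{2}{3} + 3169 = \frac{9509}{3} \approx 3169.7$)
$E = 6457$ ($E = -83 + 6540 = 6457$)
$\frac{y + h{\left(88 \right)}}{E + R} = \frac{-5183 + 208}{6457 + \frac{9509}{3}} = - \frac{4975}{\frac{28880}{3}} = \left(-4975\right) \frac{3}{28880} = - \frac{2985}{5776}$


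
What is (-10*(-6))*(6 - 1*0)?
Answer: 360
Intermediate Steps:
(-10*(-6))*(6 - 1*0) = 60*(6 + 0) = 60*6 = 360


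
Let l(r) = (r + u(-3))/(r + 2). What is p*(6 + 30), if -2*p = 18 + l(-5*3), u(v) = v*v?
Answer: -4320/13 ≈ -332.31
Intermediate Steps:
u(v) = v²
l(r) = (9 + r)/(2 + r) (l(r) = (r + (-3)²)/(r + 2) = (r + 9)/(2 + r) = (9 + r)/(2 + r))
p = -120/13 (p = -(18 + (9 - 5*3)/(2 - 5*3))/2 = -(18 + (9 - 15)/(2 - 15))/2 = -(18 - 6/(-13))/2 = -(18 - 1/13*(-6))/2 = -(18 + 6/13)/2 = -½*240/13 = -120/13 ≈ -9.2308)
p*(6 + 30) = -120*(6 + 30)/13 = -120/13*36 = -4320/13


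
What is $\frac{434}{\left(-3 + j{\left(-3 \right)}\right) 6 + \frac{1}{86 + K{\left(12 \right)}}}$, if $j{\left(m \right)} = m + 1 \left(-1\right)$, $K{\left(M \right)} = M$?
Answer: $- \frac{42532}{4115} \approx -10.336$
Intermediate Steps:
$j{\left(m \right)} = -1 + m$ ($j{\left(m \right)} = m - 1 = -1 + m$)
$\frac{434}{\left(-3 + j{\left(-3 \right)}\right) 6 + \frac{1}{86 + K{\left(12 \right)}}} = \frac{434}{\left(-3 - 4\right) 6 + \frac{1}{86 + 12}} = \frac{434}{\left(-3 - 4\right) 6 + \frac{1}{98}} = \frac{434}{\left(-7\right) 6 + \frac{1}{98}} = \frac{434}{-42 + \frac{1}{98}} = \frac{434}{- \frac{4115}{98}} = 434 \left(- \frac{98}{4115}\right) = - \frac{42532}{4115}$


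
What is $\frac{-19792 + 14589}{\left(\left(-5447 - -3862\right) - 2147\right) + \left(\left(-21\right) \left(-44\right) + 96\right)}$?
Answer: $\frac{5203}{2712} \approx 1.9185$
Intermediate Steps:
$\frac{-19792 + 14589}{\left(\left(-5447 - -3862\right) - 2147\right) + \left(\left(-21\right) \left(-44\right) + 96\right)} = - \frac{5203}{\left(\left(-5447 + 3862\right) - 2147\right) + \left(924 + 96\right)} = - \frac{5203}{\left(-1585 - 2147\right) + 1020} = - \frac{5203}{-3732 + 1020} = - \frac{5203}{-2712} = \left(-5203\right) \left(- \frac{1}{2712}\right) = \frac{5203}{2712}$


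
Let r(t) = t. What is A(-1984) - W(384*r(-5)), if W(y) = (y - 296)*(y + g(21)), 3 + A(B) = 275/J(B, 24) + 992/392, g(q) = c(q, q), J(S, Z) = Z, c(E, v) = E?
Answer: -4948811461/1176 ≈ -4.2082e+6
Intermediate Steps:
g(q) = q
A(B) = 12923/1176 (A(B) = -3 + (275/24 + 992/392) = -3 + (275*(1/24) + 992*(1/392)) = -3 + (275/24 + 124/49) = -3 + 16451/1176 = 12923/1176)
W(y) = (-296 + y)*(21 + y) (W(y) = (y - 296)*(y + 21) = (-296 + y)*(21 + y))
A(-1984) - W(384*r(-5)) = 12923/1176 - (-6216 + (384*(-5))² - 105600*(-5)) = 12923/1176 - (-6216 + (-1920)² - 275*(-1920)) = 12923/1176 - (-6216 + 3686400 + 528000) = 12923/1176 - 1*4208184 = 12923/1176 - 4208184 = -4948811461/1176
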